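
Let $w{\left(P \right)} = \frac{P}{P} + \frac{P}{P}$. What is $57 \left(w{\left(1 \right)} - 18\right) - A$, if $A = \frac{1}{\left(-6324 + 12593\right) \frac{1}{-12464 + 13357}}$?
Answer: $- \frac{5718221}{6269} \approx -912.14$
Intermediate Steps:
$w{\left(P \right)} = 2$ ($w{\left(P \right)} = 1 + 1 = 2$)
$A = \frac{893}{6269}$ ($A = \frac{1}{6269 \cdot \frac{1}{893}} = \frac{1}{\frac{6269}{893}} = \frac{893}{6269} \approx 0.14245$)
$57 \left(w{\left(1 \right)} - 18\right) - A = 57 \left(2 - 18\right) - \frac{893}{6269} = 57 \left(-16\right) - \frac{893}{6269} = -912 - \frac{893}{6269} = - \frac{5718221}{6269}$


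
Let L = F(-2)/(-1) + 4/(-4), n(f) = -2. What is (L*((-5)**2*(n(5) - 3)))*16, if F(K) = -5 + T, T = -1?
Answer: -10000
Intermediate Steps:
F(K) = -6 (F(K) = -5 - 1 = -6)
L = 5 (L = -6/(-1) + 4/(-4) = -6*(-1) + 4*(-1/4) = 6 - 1 = 5)
(L*((-5)**2*(n(5) - 3)))*16 = (5*((-5)**2*(-2 - 3)))*16 = (5*(25*(-5)))*16 = (5*(-125))*16 = -625*16 = -10000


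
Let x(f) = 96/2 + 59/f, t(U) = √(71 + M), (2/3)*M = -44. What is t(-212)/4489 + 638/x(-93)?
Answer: 59334/4405 + √5/4489 ≈ 13.470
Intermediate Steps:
M = -66 (M = (3/2)*(-44) = -66)
t(U) = √5 (t(U) = √(71 - 66) = √5)
x(f) = 48 + 59/f (x(f) = 96*(½) + 59/f = 48 + 59/f)
t(-212)/4489 + 638/x(-93) = √5/4489 + 638/(48 + 59/(-93)) = √5*(1/4489) + 638/(48 + 59*(-1/93)) = √5/4489 + 638/(48 - 59/93) = √5/4489 + 638/(4405/93) = √5/4489 + 638*(93/4405) = √5/4489 + 59334/4405 = 59334/4405 + √5/4489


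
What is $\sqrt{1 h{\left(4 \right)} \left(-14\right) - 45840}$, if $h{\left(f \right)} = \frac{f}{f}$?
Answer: $i \sqrt{45854} \approx 214.14 i$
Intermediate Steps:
$h{\left(f \right)} = 1$
$\sqrt{1 h{\left(4 \right)} \left(-14\right) - 45840} = \sqrt{1 \cdot 1 \left(-14\right) - 45840} = \sqrt{1 \left(-14\right) - 45840} = \sqrt{-14 - 45840} = \sqrt{-45854} = i \sqrt{45854}$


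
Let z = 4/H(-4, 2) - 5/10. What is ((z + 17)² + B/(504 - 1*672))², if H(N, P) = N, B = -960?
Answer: 47430769/784 ≈ 60498.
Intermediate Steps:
z = -3/2 (z = 4/(-4) - 5/10 = 4*(-¼) - 5*⅒ = -1 - ½ = -3/2 ≈ -1.5000)
((z + 17)² + B/(504 - 1*672))² = ((-3/2 + 17)² - 960/(504 - 1*672))² = ((31/2)² - 960/(504 - 672))² = (961/4 - 960/(-168))² = (961/4 - 960*(-1/168))² = (961/4 + 40/7)² = (6887/28)² = 47430769/784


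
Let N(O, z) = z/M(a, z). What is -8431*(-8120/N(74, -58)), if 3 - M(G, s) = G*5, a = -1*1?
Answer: -9442720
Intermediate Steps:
a = -1
M(G, s) = 3 - 5*G (M(G, s) = 3 - G*5 = 3 - 5*G)
N(O, z) = z/8 (N(O, z) = z/(3 - 5*(-1)) = z/(3 + 5) = z/8)
-8431*(-8120/N(74, -58)) = -8431/(((⅛)*(-58))/(-8120)) = -8431/((-29/4*(-1/8120))) = -8431/1/1120 = -8431*1120 = -9442720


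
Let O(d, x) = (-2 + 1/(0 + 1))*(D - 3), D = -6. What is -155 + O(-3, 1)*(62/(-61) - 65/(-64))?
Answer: -605147/3904 ≈ -155.01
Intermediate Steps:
O(d, x) = 9 (O(d, x) = (-2 + 1/(0 + 1))*(-6 - 3) = (-2 + 1/1)*(-9) = (-2 + 1)*(-9) = -1*(-9) = 9)
-155 + O(-3, 1)*(62/(-61) - 65/(-64)) = -155 + 9*(62/(-61) - 65/(-64)) = -155 + 9*(62*(-1/61) - 65*(-1/64)) = -155 + 9*(-62/61 + 65/64) = -155 + 9*(-3/3904) = -155 - 27/3904 = -605147/3904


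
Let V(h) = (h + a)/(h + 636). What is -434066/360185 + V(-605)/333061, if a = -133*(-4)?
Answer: -4481710430311/3718870864835 ≈ -1.2051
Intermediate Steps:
a = 532
V(h) = (532 + h)/(636 + h) (V(h) = (h + 532)/(h + 636) = (532 + h)/(636 + h))
-434066/360185 + V(-605)/333061 = -434066/360185 + ((532 - 605)/(636 - 605))/333061 = -434066*1/360185 + (-73/31)*(1/333061) = -434066/360185 + ((1/31)*(-73))*(1/333061) = -434066/360185 - 73/31*1/333061 = -434066/360185 - 73/10324891 = -4481710430311/3718870864835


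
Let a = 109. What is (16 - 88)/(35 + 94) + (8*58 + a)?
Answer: 24615/43 ≈ 572.44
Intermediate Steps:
(16 - 88)/(35 + 94) + (8*58 + a) = (16 - 88)/(35 + 94) + (8*58 + 109) = -72/129 + (464 + 109) = -72*1/129 + 573 = -24/43 + 573 = 24615/43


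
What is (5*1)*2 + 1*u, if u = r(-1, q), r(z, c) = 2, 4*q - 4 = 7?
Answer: 12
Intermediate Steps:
q = 11/4 (q = 1 + (¼)*7 = 1 + 7/4 = 11/4 ≈ 2.7500)
u = 2
(5*1)*2 + 1*u = (5*1)*2 + 1*2 = 5*2 + 2 = 10 + 2 = 12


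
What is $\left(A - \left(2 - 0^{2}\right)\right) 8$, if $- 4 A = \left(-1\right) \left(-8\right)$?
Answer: $-32$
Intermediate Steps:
$A = -2$ ($A = - \frac{\left(-1\right) \left(-8\right)}{4} = \left(- \frac{1}{4}\right) 8 = -2$)
$\left(A - \left(2 - 0^{2}\right)\right) 8 = \left(-2 - \left(2 - 0^{2}\right)\right) 8 = \left(-2 + \left(-2 + 0\right)\right) 8 = \left(-2 - 2\right) 8 = \left(-4\right) 8 = -32$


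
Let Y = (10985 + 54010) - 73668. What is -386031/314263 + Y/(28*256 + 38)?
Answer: -1835780795/754859726 ≈ -2.4319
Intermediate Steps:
Y = -8673 (Y = 64995 - 73668 = -8673)
-386031/314263 + Y/(28*256 + 38) = -386031/314263 - 8673/(28*256 + 38) = -386031*1/314263 - 8673/(7168 + 38) = -386031/314263 - 8673/7206 = -386031/314263 - 8673*1/7206 = -386031/314263 - 2891/2402 = -1835780795/754859726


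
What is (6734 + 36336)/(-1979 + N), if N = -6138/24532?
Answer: -528296620/24277483 ≈ -21.761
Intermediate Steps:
N = -3069/12266 (N = -6138*1/24532 = -3069/12266 ≈ -0.25020)
(6734 + 36336)/(-1979 + N) = (6734 + 36336)/(-1979 - 3069/12266) = 43070/(-24277483/12266) = 43070*(-12266/24277483) = -528296620/24277483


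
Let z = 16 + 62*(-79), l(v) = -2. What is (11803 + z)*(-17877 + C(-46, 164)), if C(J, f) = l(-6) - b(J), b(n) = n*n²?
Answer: 549921897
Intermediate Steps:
b(n) = n³
C(J, f) = -2 - J³
z = -4882 (z = 16 - 4898 = -4882)
(11803 + z)*(-17877 + C(-46, 164)) = (11803 - 4882)*(-17877 + (-2 - 1*(-46)³)) = 6921*(-17877 + (-2 - 1*(-97336))) = 6921*(-17877 + (-2 + 97336)) = 6921*(-17877 + 97334) = 6921*79457 = 549921897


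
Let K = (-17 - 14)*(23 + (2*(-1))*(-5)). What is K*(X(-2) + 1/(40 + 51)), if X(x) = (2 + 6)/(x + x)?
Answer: 185163/91 ≈ 2034.8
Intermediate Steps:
K = -1023 (K = -31*(23 - 2*(-5)) = -31*(23 + 10) = -31*33 = -1023)
X(x) = 4/x (X(x) = 8/((2*x)) = 8*(1/(2*x)) = 4/x)
K*(X(-2) + 1/(40 + 51)) = -1023*(4/(-2) + 1/(40 + 51)) = -1023*(4*(-½) + 1/91) = -1023*(-2 + 1/91) = -1023*(-181/91) = 185163/91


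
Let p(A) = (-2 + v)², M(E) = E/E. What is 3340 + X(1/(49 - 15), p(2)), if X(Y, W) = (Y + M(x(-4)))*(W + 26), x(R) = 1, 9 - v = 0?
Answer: 116185/34 ≈ 3417.2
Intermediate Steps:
v = 9 (v = 9 - 1*0 = 9 + 0 = 9)
M(E) = 1
p(A) = 49 (p(A) = (-2 + 9)² = 7² = 49)
X(Y, W) = (1 + Y)*(26 + W) (X(Y, W) = (Y + 1)*(W + 26) = (1 + Y)*(26 + W))
3340 + X(1/(49 - 15), p(2)) = 3340 + (26 + 49 + 26/(49 - 15) + 49/(49 - 15)) = 3340 + (26 + 49 + 26/34 + 49/34) = 3340 + (26 + 49 + 26*(1/34) + 49*(1/34)) = 3340 + (26 + 49 + 13/17 + 49/34) = 3340 + 2625/34 = 116185/34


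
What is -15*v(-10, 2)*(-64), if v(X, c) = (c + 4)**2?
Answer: 34560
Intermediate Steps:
v(X, c) = (4 + c)**2
-15*v(-10, 2)*(-64) = -15*(4 + 2)**2*(-64) = -15*6**2*(-64) = -15*36*(-64) = -540*(-64) = 34560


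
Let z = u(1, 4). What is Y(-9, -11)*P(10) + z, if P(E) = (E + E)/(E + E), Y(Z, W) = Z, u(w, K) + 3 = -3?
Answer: -15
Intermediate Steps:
u(w, K) = -6 (u(w, K) = -3 - 3 = -6)
z = -6
P(E) = 1 (P(E) = (2*E)/((2*E)) = (2*E)*(1/(2*E)) = 1)
Y(-9, -11)*P(10) + z = -9*1 - 6 = -9 - 6 = -15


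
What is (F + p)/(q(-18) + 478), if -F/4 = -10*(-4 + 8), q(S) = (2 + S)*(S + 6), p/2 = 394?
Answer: 474/335 ≈ 1.4149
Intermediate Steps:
p = 788 (p = 2*394 = 788)
q(S) = (2 + S)*(6 + S)
F = 160 (F = -(-40)*(-4 + 8) = -(-40)*4 = -4*(-40) = 160)
(F + p)/(q(-18) + 478) = (160 + 788)/((12 + (-18)² + 8*(-18)) + 478) = 948/((12 + 324 - 144) + 478) = 948/(192 + 478) = 948/670 = 948*(1/670) = 474/335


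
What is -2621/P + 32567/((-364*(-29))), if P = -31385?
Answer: 36199399/11424140 ≈ 3.1687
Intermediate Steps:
-2621/P + 32567/((-364*(-29))) = -2621/(-31385) + 32567/((-364*(-29))) = -2621*(-1/31385) + 32567/10556 = 2621/31385 + 32567*(1/10556) = 2621/31385 + 1123/364 = 36199399/11424140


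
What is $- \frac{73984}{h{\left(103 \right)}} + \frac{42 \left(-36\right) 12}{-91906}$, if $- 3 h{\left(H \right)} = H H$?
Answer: $\frac{10295605104}{487515377} \approx 21.119$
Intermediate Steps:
$h{\left(H \right)} = - \frac{H^{2}}{3}$ ($h{\left(H \right)} = - \frac{H H}{3} = - \frac{H^{2}}{3}$)
$- \frac{73984}{h{\left(103 \right)}} + \frac{42 \left(-36\right) 12}{-91906} = - \frac{73984}{\left(- \frac{1}{3}\right) 103^{2}} + \frac{42 \left(-36\right) 12}{-91906} = - \frac{73984}{\left(- \frac{1}{3}\right) 10609} + \left(-1512\right) 12 \left(- \frac{1}{91906}\right) = - \frac{73984}{- \frac{10609}{3}} - - \frac{9072}{45953} = \left(-73984\right) \left(- \frac{3}{10609}\right) + \frac{9072}{45953} = \frac{221952}{10609} + \frac{9072}{45953} = \frac{10295605104}{487515377}$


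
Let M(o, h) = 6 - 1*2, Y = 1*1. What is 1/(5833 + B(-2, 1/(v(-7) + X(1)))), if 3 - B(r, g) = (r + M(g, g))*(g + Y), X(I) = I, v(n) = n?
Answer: 3/17503 ≈ 0.00017140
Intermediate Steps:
Y = 1
M(o, h) = 4 (M(o, h) = 6 - 2 = 4)
B(r, g) = 3 - (1 + g)*(4 + r) (B(r, g) = 3 - (r + 4)*(g + 1) = 3 - (4 + r)*(1 + g) = 3 - (1 + g)*(4 + r))
1/(5833 + B(-2, 1/(v(-7) + X(1)))) = 1/(5833 + (-1 - 1*(-2) - 4/(-7 + 1) - 1*(-2)/(-7 + 1))) = 1/(5833 + (-1 + 2 - 4/(-6) - 1*(-2)/(-6))) = 1/(5833 + (-1 + 2 - 4*(-⅙) - 1*(-⅙)*(-2))) = 1/(5833 + (-1 + 2 + ⅔ - ⅓)) = 1/(5833 + 4/3) = 1/(17503/3) = 3/17503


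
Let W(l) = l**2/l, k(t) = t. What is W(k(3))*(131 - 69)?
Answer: 186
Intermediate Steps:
W(l) = l
W(k(3))*(131 - 69) = 3*(131 - 69) = 3*62 = 186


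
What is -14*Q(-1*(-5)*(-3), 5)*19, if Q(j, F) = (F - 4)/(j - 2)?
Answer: 266/17 ≈ 15.647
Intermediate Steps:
Q(j, F) = (-4 + F)/(-2 + j)
-14*Q(-1*(-5)*(-3), 5)*19 = -14*(-4 + 5)/(-2 - 1*(-5)*(-3))*19 = -14/(-2 + 5*(-3))*19 = -14/(-2 - 15)*19 = -14/(-17)*19 = -(-14)/17*19 = -14*(-1/17)*19 = (14/17)*19 = 266/17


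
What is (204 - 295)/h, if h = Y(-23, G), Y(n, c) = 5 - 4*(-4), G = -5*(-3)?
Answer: -13/3 ≈ -4.3333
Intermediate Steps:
G = 15
Y(n, c) = 21 (Y(n, c) = 5 + 16 = 21)
h = 21
(204 - 295)/h = (204 - 295)/21 = -91*1/21 = -13/3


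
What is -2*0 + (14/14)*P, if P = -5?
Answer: -5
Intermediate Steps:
-2*0 + (14/14)*P = -2*0 + (14/14)*(-5) = 0 + (14*(1/14))*(-5) = 0 + 1*(-5) = 0 - 5 = -5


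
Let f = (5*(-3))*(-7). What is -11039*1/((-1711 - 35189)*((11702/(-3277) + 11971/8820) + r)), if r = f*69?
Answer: 1772565347/42914549658535 ≈ 4.1305e-5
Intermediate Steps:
f = 105 (f = -15*(-7) = 105)
r = 7245 (r = 105*69 = 7245)
-11039*1/((-1711 - 35189)*((11702/(-3277) + 11971/8820) + r)) = -11039*1/((-1711 - 35189)*((11702/(-3277) + 11971/8820) + 7245)) = -11039*(-1/(36900*((11702*(-1/3277) + 11971*(1/8820)) + 7245))) = -11039*(-1/(36900*((-11702/3277 + 11971/8820) + 7245))) = -11039*(-1/(36900*(-63982673/28903140 + 7245))) = -11039/((-36900*209339266627/28903140)) = -11039/(-42914549658535/160573) = -11039*(-160573/42914549658535) = 1772565347/42914549658535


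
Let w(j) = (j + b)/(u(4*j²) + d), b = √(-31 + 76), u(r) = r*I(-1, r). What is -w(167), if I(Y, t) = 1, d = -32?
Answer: -167/111524 - 3*√5/111524 ≈ -0.0015576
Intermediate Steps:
u(r) = r (u(r) = r*1 = r)
b = 3*√5 (b = √45 = 3*√5 ≈ 6.7082)
w(j) = (j + 3*√5)/(-32 + 4*j²) (w(j) = (j + 3*√5)/(4*j² - 32) = (j + 3*√5)/(-32 + 4*j²))
-w(167) = -(167 + 3*√5)/(4*(-8 + 167²)) = -(167 + 3*√5)/(4*(-8 + 27889)) = -(167 + 3*√5)/(4*27881) = -(167/111524 + 3*√5/111524) = -167/111524 - 3*√5/111524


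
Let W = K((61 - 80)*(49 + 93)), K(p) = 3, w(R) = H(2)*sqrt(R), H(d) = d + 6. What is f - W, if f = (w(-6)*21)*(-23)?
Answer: -3 - 3864*I*sqrt(6) ≈ -3.0 - 9464.8*I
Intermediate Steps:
H(d) = 6 + d
w(R) = 8*sqrt(R) (w(R) = (6 + 2)*sqrt(R) = 8*sqrt(R))
W = 3
f = -3864*I*sqrt(6) (f = ((8*sqrt(-6))*21)*(-23) = ((8*(I*sqrt(6)))*21)*(-23) = ((8*I*sqrt(6))*21)*(-23) = (168*I*sqrt(6))*(-23) = -3864*I*sqrt(6) ≈ -9464.8*I)
f - W = -3864*I*sqrt(6) - 1*3 = -3864*I*sqrt(6) - 3 = -3 - 3864*I*sqrt(6)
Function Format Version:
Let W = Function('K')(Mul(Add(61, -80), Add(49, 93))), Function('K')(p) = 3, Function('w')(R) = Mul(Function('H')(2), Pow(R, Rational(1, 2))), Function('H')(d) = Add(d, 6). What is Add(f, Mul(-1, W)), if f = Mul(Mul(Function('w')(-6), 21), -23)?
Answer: Add(-3, Mul(-3864, I, Pow(6, Rational(1, 2)))) ≈ Add(-3.0000, Mul(-9464.8, I))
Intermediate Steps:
Function('H')(d) = Add(6, d)
Function('w')(R) = Mul(8, Pow(R, Rational(1, 2))) (Function('w')(R) = Mul(Add(6, 2), Pow(R, Rational(1, 2))) = Mul(8, Pow(R, Rational(1, 2))))
W = 3
f = Mul(-3864, I, Pow(6, Rational(1, 2))) (f = Mul(Mul(Mul(8, Pow(-6, Rational(1, 2))), 21), -23) = Mul(Mul(Mul(8, Mul(I, Pow(6, Rational(1, 2)))), 21), -23) = Mul(Mul(Mul(8, I, Pow(6, Rational(1, 2))), 21), -23) = Mul(Mul(168, I, Pow(6, Rational(1, 2))), -23) = Mul(-3864, I, Pow(6, Rational(1, 2))) ≈ Mul(-9464.8, I))
Add(f, Mul(-1, W)) = Add(Mul(-3864, I, Pow(6, Rational(1, 2))), Mul(-1, 3)) = Add(Mul(-3864, I, Pow(6, Rational(1, 2))), -3) = Add(-3, Mul(-3864, I, Pow(6, Rational(1, 2))))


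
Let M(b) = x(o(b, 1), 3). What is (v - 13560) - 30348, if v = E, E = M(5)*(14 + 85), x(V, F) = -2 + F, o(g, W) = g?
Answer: -43809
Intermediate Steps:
M(b) = 1 (M(b) = -2 + 3 = 1)
E = 99 (E = 1*(14 + 85) = 1*99 = 99)
v = 99
(v - 13560) - 30348 = (99 - 13560) - 30348 = -13461 - 30348 = -43809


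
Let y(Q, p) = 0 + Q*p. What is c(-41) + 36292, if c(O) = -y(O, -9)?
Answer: 35923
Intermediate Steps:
y(Q, p) = Q*p
c(O) = 9*O (c(O) = -O*(-9) = -(-9)*O = 9*O)
c(-41) + 36292 = 9*(-41) + 36292 = -369 + 36292 = 35923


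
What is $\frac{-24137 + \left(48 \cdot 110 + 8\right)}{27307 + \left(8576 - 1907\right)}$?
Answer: $- \frac{18849}{33976} \approx -0.55477$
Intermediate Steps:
$\frac{-24137 + \left(48 \cdot 110 + 8\right)}{27307 + \left(8576 - 1907\right)} = \frac{-24137 + \left(5280 + 8\right)}{27307 + 6669} = \frac{-24137 + 5288}{33976} = \left(-18849\right) \frac{1}{33976} = - \frac{18849}{33976}$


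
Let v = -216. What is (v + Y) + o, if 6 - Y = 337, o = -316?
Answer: -863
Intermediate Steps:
Y = -331 (Y = 6 - 1*337 = 6 - 337 = -331)
(v + Y) + o = (-216 - 331) - 316 = -547 - 316 = -863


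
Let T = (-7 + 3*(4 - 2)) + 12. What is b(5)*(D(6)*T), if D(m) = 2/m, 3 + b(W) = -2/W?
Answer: -187/15 ≈ -12.467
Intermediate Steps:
b(W) = -3 - 2/W
T = 11 (T = (-7 + 3*2) + 12 = (-7 + 6) + 12 = -1 + 12 = 11)
b(5)*(D(6)*T) = (-3 - 2/5)*((2/6)*11) = (-3 - 2*⅕)*((2*(⅙))*11) = (-3 - ⅖)*((⅓)*11) = -17/5*11/3 = -187/15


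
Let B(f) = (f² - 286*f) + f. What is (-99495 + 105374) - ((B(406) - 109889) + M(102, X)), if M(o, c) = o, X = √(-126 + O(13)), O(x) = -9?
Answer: 66540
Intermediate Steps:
B(f) = f² - 285*f
X = 3*I*√15 (X = √(-126 - 9) = √(-135) = 3*I*√15 ≈ 11.619*I)
(-99495 + 105374) - ((B(406) - 109889) + M(102, X)) = (-99495 + 105374) - ((406*(-285 + 406) - 109889) + 102) = 5879 - ((406*121 - 109889) + 102) = 5879 - ((49126 - 109889) + 102) = 5879 - (-60763 + 102) = 5879 - 1*(-60661) = 5879 + 60661 = 66540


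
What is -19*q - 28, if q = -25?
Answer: 447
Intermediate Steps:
-19*q - 28 = -19*(-25) - 28 = 475 - 28 = 447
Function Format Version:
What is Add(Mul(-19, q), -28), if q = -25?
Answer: 447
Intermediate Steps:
Add(Mul(-19, q), -28) = Add(Mul(-19, -25), -28) = Add(475, -28) = 447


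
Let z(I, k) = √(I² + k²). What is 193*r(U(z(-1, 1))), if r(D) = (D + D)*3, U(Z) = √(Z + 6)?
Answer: 1158*√(6 + √2) ≈ 3153.1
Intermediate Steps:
U(Z) = √(6 + Z)
r(D) = 6*D (r(D) = (2*D)*3 = 6*D)
193*r(U(z(-1, 1))) = 193*(6*√(6 + √((-1)² + 1²))) = 193*(6*√(6 + √(1 + 1))) = 193*(6*√(6 + √2)) = 1158*√(6 + √2)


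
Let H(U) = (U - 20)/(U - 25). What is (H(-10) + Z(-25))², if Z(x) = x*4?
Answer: 481636/49 ≈ 9829.3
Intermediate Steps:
H(U) = (-20 + U)/(-25 + U)
Z(x) = 4*x
(H(-10) + Z(-25))² = ((-20 - 10)/(-25 - 10) + 4*(-25))² = (-30/(-35) - 100)² = (-1/35*(-30) - 100)² = (6/7 - 100)² = (-694/7)² = 481636/49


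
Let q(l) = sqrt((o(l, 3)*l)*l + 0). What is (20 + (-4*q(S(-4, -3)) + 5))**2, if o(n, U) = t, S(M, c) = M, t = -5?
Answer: (25 - 16*I*sqrt(5))**2 ≈ -655.0 - 1788.9*I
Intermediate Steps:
o(n, U) = -5
q(l) = sqrt(5)*sqrt(-l**2) (q(l) = sqrt((-5*l)*l + 0) = sqrt(-5*l**2 + 0) = sqrt(-5*l**2) = sqrt(5)*sqrt(-l**2))
(20 + (-4*q(S(-4, -3)) + 5))**2 = (20 + (-4*sqrt(5)*sqrt(-1*(-4)**2) + 5))**2 = (20 + (-4*sqrt(5)*sqrt(-1*16) + 5))**2 = (20 + (-4*sqrt(5)*sqrt(-16) + 5))**2 = (20 + (-4*sqrt(5)*4*I + 5))**2 = (20 + (-16*I*sqrt(5) + 5))**2 = (20 + (5 - 16*I*sqrt(5)))**2 = (25 - 16*I*sqrt(5))**2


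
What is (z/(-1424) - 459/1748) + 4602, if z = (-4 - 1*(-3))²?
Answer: 2863605535/622288 ≈ 4601.7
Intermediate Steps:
z = 1 (z = (-4 + 3)² = (-1)² = 1)
(z/(-1424) - 459/1748) + 4602 = (1/(-1424) - 459/1748) + 4602 = (1*(-1/1424) - 459*1/1748) + 4602 = (-1/1424 - 459/1748) + 4602 = -163841/622288 + 4602 = 2863605535/622288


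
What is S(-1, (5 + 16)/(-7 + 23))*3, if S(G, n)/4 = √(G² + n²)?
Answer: 3*√697/4 ≈ 19.801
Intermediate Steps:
S(G, n) = 4*√(G² + n²)
S(-1, (5 + 16)/(-7 + 23))*3 = (4*√((-1)² + ((5 + 16)/(-7 + 23))²))*3 = (4*√(1 + (21/16)²))*3 = (4*√(1 + 441/256))*3 = (4*√(697/256))*3 = (4*(√697/16))*3 = (√697/4)*3 = 3*√697/4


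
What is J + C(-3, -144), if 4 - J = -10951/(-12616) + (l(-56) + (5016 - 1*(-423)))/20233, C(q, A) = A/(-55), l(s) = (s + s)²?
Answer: 68249987087/14039274040 ≈ 4.8614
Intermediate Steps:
l(s) = 4*s² (l(s) = (2*s)² = 4*s²)
C(q, A) = -A/55 (C(q, A) = A*(-1/55) = -A/55)
J = 572593001/255259528 (J = 4 - (-10951/(-12616) + (4*(-56)² + (5016 - 1*(-423)))/20233) = 4 - (-10951*(-1/12616) + (4*3136 + (5016 + 423))*(1/20233)) = 4 - (10951/12616 + (12544 + 5439)*(1/20233)) = 4 - (10951/12616 + 17983*(1/20233)) = 4 - (10951/12616 + 17983/20233) = 4 - 1*448445111/255259528 = 4 - 448445111/255259528 = 572593001/255259528 ≈ 2.2432)
J + C(-3, -144) = 572593001/255259528 - 1/55*(-144) = 572593001/255259528 + 144/55 = 68249987087/14039274040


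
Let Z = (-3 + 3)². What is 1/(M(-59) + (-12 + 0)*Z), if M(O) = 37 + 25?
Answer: 1/62 ≈ 0.016129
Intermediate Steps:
M(O) = 62
Z = 0 (Z = 0² = 0)
1/(M(-59) + (-12 + 0)*Z) = 1/(62 + (-12 + 0)*0) = 1/(62 - 12*0) = 1/(62 + 0) = 1/62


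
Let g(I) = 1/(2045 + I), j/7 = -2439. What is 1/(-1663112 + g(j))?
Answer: -15028/24993247137 ≈ -6.0128e-7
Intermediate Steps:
j = -17073 (j = 7*(-2439) = -17073)
1/(-1663112 + g(j)) = 1/(-1663112 + 1/(2045 - 17073)) = 1/(-1663112 + 1/(-15028)) = 1/(-1663112 - 1/15028) = 1/(-24993247137/15028) = -15028/24993247137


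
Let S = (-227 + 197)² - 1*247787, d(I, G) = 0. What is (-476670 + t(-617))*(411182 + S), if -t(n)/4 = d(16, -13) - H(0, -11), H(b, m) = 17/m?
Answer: -861470646210/11 ≈ -7.8316e+10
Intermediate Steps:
t(n) = -68/11 (t(n) = -4*(0 - 17/(-11)) = -4*(0 - 17*(-1)/11) = -4*(0 - 1*(-17/11)) = -4*(0 + 17/11) = -4*17/11 = -68/11)
S = -246887 (S = (-30)² - 247787 = 900 - 247787 = -246887)
(-476670 + t(-617))*(411182 + S) = (-476670 - 68/11)*(411182 - 246887) = -5243438/11*164295 = -861470646210/11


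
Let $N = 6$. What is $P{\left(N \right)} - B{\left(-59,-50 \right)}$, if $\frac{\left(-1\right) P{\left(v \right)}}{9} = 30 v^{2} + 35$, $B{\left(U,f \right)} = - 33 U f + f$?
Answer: $87365$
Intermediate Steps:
$B{\left(U,f \right)} = f - 33 U f$ ($B{\left(U,f \right)} = - 33 U f + f = f - 33 U f$)
$P{\left(v \right)} = -315 - 270 v^{2}$ ($P{\left(v \right)} = - 9 \left(30 v^{2} + 35\right) = - 9 \left(35 + 30 v^{2}\right) = -315 - 270 v^{2}$)
$P{\left(N \right)} - B{\left(-59,-50 \right)} = \left(-315 - 270 \cdot 6^{2}\right) - - 50 \left(1 - -1947\right) = \left(-315 - 9720\right) - - 50 \left(1 + 1947\right) = \left(-315 - 9720\right) - \left(-50\right) 1948 = -10035 - -97400 = -10035 + 97400 = 87365$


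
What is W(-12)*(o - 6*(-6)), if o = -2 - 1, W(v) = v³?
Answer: -57024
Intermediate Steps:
o = -3
W(-12)*(o - 6*(-6)) = (-12)³*(-3 - 6*(-6)) = -1728*(-3 + 36) = -1728*33 = -57024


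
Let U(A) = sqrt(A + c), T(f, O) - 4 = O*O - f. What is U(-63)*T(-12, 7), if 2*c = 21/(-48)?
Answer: 1105*I*sqrt(14)/8 ≈ 516.82*I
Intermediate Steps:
T(f, O) = 4 + O**2 - f (T(f, O) = 4 + (O*O - f) = 4 + (O**2 - f) = 4 + O**2 - f)
c = -7/32 (c = (21/(-48))/2 = (21*(-1/48))/2 = (1/2)*(-7/16) = -7/32 ≈ -0.21875)
U(A) = sqrt(-7/32 + A) (U(A) = sqrt(A - 7/32) = sqrt(-7/32 + A))
U(-63)*T(-12, 7) = (sqrt(-14 + 64*(-63))/8)*(4 + 7**2 - 1*(-12)) = (sqrt(-14 - 4032)/8)*(4 + 49 + 12) = (sqrt(-4046)/8)*65 = ((17*I*sqrt(14))/8)*65 = (17*I*sqrt(14)/8)*65 = 1105*I*sqrt(14)/8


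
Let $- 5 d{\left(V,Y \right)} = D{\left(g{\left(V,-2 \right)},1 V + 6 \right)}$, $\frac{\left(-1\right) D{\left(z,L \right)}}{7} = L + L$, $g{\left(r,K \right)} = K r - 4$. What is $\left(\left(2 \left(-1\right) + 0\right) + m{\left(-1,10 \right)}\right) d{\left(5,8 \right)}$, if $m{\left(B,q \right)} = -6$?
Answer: $- \frac{1232}{5} \approx -246.4$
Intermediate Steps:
$g{\left(r,K \right)} = -4 + K r$
$D{\left(z,L \right)} = - 14 L$ ($D{\left(z,L \right)} = - 7 \left(L + L\right) = - 7 \cdot 2 L = - 14 L$)
$d{\left(V,Y \right)} = \frac{84}{5} + \frac{14 V}{5}$ ($d{\left(V,Y \right)} = - \frac{\left(-14\right) \left(1 V + 6\right)}{5} = - \frac{\left(-14\right) \left(V + 6\right)}{5} = - \frac{\left(-14\right) \left(6 + V\right)}{5} = - \frac{-84 - 14 V}{5} = \frac{84}{5} + \frac{14 V}{5}$)
$\left(\left(2 \left(-1\right) + 0\right) + m{\left(-1,10 \right)}\right) d{\left(5,8 \right)} = \left(\left(2 \left(-1\right) + 0\right) - 6\right) \left(\frac{84}{5} + \frac{14}{5} \cdot 5\right) = \left(\left(-2 + 0\right) - 6\right) \left(\frac{84}{5} + 14\right) = \left(-2 - 6\right) \frac{154}{5} = \left(-8\right) \frac{154}{5} = - \frac{1232}{5}$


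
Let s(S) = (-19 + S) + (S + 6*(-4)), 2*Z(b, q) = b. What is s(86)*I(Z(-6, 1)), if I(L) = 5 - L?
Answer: 1032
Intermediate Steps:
Z(b, q) = b/2
s(S) = -43 + 2*S (s(S) = (-19 + S) + (S - 24) = (-19 + S) + (-24 + S) = -43 + 2*S)
s(86)*I(Z(-6, 1)) = (-43 + 2*86)*(5 - (-6)/2) = (-43 + 172)*(5 - 1*(-3)) = 129*(5 + 3) = 129*8 = 1032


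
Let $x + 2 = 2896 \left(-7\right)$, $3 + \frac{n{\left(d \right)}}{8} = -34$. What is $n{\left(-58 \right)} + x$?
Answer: $-20570$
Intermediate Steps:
$n{\left(d \right)} = -296$ ($n{\left(d \right)} = -24 + 8 \left(-34\right) = -24 - 272 = -296$)
$x = -20274$ ($x = -2 + 2896 \left(-7\right) = -2 - 20272 = -20274$)
$n{\left(-58 \right)} + x = -296 - 20274 = -20570$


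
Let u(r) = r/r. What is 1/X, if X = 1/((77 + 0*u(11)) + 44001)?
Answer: 44078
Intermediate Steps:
u(r) = 1
X = 1/44078 (X = 1/((77 + 0*1) + 44001) = 1/((77 + 0) + 44001) = 1/(77 + 44001) = 1/44078 ≈ 2.2687e-5)
1/X = 1/(1/44078) = 44078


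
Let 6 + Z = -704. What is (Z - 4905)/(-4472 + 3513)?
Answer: 5615/959 ≈ 5.8551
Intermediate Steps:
Z = -710 (Z = -6 - 704 = -710)
(Z - 4905)/(-4472 + 3513) = (-710 - 4905)/(-4472 + 3513) = -5615/(-959) = -5615*(-1/959) = 5615/959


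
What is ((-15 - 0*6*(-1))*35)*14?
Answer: -7350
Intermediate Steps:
((-15 - 0*6*(-1))*35)*14 = ((-15 - 0*(-6))*35)*14 = ((-15 - 1*0)*35)*14 = ((-15 + 0)*35)*14 = -15*35*14 = -525*14 = -7350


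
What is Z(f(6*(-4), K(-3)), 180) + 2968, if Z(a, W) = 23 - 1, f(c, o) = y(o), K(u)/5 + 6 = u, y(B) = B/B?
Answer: 2990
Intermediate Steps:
y(B) = 1
K(u) = -30 + 5*u
f(c, o) = 1
Z(a, W) = 22
Z(f(6*(-4), K(-3)), 180) + 2968 = 22 + 2968 = 2990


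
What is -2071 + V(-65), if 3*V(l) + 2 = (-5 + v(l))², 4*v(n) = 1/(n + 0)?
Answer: -418441399/202800 ≈ -2063.3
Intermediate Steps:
v(n) = 1/(4*n) (v(n) = 1/(4*(n + 0)) = 1/(4*n))
V(l) = -⅔ + (-5 + 1/(4*l))²/3
-2071 + V(-65) = -2071 + (1/48)*(1 - 40*(-65) + 368*(-65)²)/(-65)² = -2071 + (1/48)*(1/4225)*(1 + 2600 + 368*4225) = -2071 + (1/48)*(1/4225)*(1 + 2600 + 1554800) = -2071 + (1/48)*(1/4225)*1557401 = -2071 + 1557401/202800 = -418441399/202800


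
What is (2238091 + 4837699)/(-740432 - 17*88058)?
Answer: -3537895/1118709 ≈ -3.1625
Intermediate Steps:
(2238091 + 4837699)/(-740432 - 17*88058) = 7075790/(-740432 - 1496986) = 7075790/(-2237418) = 7075790*(-1/2237418) = -3537895/1118709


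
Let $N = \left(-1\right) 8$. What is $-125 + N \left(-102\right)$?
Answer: $691$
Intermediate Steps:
$N = -8$
$-125 + N \left(-102\right) = -125 - -816 = -125 + 816 = 691$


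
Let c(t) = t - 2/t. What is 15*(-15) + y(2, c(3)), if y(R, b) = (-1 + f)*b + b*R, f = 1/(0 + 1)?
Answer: -661/3 ≈ -220.33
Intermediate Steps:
f = 1 (f = 1/1 = 1)
y(R, b) = R*b (y(R, b) = (-1 + 1)*b + b*R = 0*b + R*b = 0 + R*b = R*b)
15*(-15) + y(2, c(3)) = 15*(-15) + 2*(3 - 2/3) = -225 + 2*(3 - 2*1/3) = -225 + 2*(3 - 2/3) = -225 + 2*(7/3) = -225 + 14/3 = -661/3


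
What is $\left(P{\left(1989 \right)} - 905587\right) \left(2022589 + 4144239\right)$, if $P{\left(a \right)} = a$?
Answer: $-5572333447144$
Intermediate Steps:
$\left(P{\left(1989 \right)} - 905587\right) \left(2022589 + 4144239\right) = \left(1989 - 905587\right) \left(2022589 + 4144239\right) = \left(1989 - 905587\right) 6166828 = \left(-903598\right) 6166828 = -5572333447144$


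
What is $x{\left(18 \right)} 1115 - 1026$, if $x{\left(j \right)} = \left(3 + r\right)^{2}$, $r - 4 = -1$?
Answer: $39114$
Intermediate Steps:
$r = 3$ ($r = 4 - 1 = 3$)
$x{\left(j \right)} = 36$ ($x{\left(j \right)} = \left(3 + 3\right)^{2} = 6^{2} = 36$)
$x{\left(18 \right)} 1115 - 1026 = 36 \cdot 1115 - 1026 = 40140 - 1026 = 39114$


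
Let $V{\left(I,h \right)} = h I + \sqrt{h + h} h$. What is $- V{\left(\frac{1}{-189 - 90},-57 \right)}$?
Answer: $- \frac{19}{93} + 57 i \sqrt{114} \approx -0.2043 + 608.59 i$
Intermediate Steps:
$V{\left(I,h \right)} = I h + \sqrt{2} h^{\frac{3}{2}}$ ($V{\left(I,h \right)} = I h + \sqrt{2 h} h = I h + \sqrt{2} \sqrt{h} h = I h + \sqrt{2} h^{\frac{3}{2}}$)
$- V{\left(\frac{1}{-189 - 90},-57 \right)} = - (\frac{1}{-189 - 90} \left(-57\right) + \sqrt{2} \left(-57\right)^{\frac{3}{2}}) = - (\frac{1}{-279} \left(-57\right) + \sqrt{2} \left(- 57 i \sqrt{57}\right)) = - (\left(- \frac{1}{279}\right) \left(-57\right) - 57 i \sqrt{114}) = - (\frac{19}{93} - 57 i \sqrt{114}) = - \frac{19}{93} + 57 i \sqrt{114}$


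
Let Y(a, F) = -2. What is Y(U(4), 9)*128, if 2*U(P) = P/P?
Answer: -256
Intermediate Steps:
U(P) = ½ (U(P) = (P/P)/2 = (½)*1 = ½)
Y(U(4), 9)*128 = -2*128 = -256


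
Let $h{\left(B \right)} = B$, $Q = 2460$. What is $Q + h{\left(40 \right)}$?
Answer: $2500$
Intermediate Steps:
$Q + h{\left(40 \right)} = 2460 + 40 = 2500$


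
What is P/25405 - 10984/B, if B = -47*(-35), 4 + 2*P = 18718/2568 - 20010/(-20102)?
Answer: -12525950374205/1875951254184 ≈ -6.6771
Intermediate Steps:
P = 2403991/1122216 (P = -2 + (18718/2568 - 20010/(-20102))/2 = -2 + (18718*(1/2568) - 20010*(-1/20102))/2 = -2 + (9359/1284 + 435/437)/2 = -2 + (½)*(4648423/561108) = -2 + 4648423/1122216 = 2403991/1122216 ≈ 2.1422)
B = 1645
P/25405 - 10984/B = (2403991/1122216)/25405 - 10984/1645 = (2403991/1122216)*(1/25405) - 10984*1/1645 = 2403991/28509897480 - 10984/1645 = -12525950374205/1875951254184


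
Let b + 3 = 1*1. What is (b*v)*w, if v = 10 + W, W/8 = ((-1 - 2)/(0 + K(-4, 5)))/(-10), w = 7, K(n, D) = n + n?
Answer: -679/5 ≈ -135.80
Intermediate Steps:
K(n, D) = 2*n
W = -3/10 (W = 8*(((-1 - 2)/(0 + 2*(-4)))/(-10)) = 8*(-3/(0 - 8)*(-1/10)) = 8*(-3/(-8)*(-1/10)) = 8*(-3*(-1/8)*(-1/10)) = 8*((3/8)*(-1/10)) = 8*(-3/80) = -3/10 ≈ -0.30000)
b = -2 (b = -3 + 1*1 = -3 + 1 = -2)
v = 97/10 (v = 10 - 3/10 = 97/10 ≈ 9.7000)
(b*v)*w = -2*97/10*7 = -97/5*7 = -679/5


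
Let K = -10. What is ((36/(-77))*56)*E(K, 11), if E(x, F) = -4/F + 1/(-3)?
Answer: 2208/121 ≈ 18.248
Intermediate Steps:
E(x, F) = -⅓ - 4/F (E(x, F) = -4/F + 1*(-⅓) = -4/F - ⅓ = -⅓ - 4/F)
((36/(-77))*56)*E(K, 11) = ((36/(-77))*56)*((⅓)*(-12 - 1*11)/11) = ((36*(-1/77))*56)*((⅓)*(1/11)*(-12 - 11)) = (-36/77*56)*((⅓)*(1/11)*(-23)) = -288/11*(-23/33) = 2208/121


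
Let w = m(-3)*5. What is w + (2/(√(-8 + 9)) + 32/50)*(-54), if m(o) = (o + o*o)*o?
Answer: -5814/25 ≈ -232.56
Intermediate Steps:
m(o) = o*(o + o²) (m(o) = (o + o²)*o = o*(o + o²))
w = -90 (w = ((-3)²*(1 - 3))*5 = (9*(-2))*5 = -18*5 = -90)
w + (2/(√(-8 + 9)) + 32/50)*(-54) = -90 + (2/(√(-8 + 9)) + 32/50)*(-54) = -90 + (2/(√1) + 32*(1/50))*(-54) = -90 + (2/1 + 16/25)*(-54) = -90 + (2*1 + 16/25)*(-54) = -90 + (2 + 16/25)*(-54) = -90 + (66/25)*(-54) = -90 - 3564/25 = -5814/25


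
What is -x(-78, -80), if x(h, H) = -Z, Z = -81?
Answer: -81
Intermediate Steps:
x(h, H) = 81 (x(h, H) = -1*(-81) = 81)
-x(-78, -80) = -1*81 = -81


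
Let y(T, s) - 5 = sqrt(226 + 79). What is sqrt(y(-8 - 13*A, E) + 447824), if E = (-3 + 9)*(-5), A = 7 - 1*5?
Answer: sqrt(447829 + sqrt(305)) ≈ 669.21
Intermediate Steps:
A = 2 (A = 7 - 5 = 2)
E = -30 (E = 6*(-5) = -30)
y(T, s) = 5 + sqrt(305) (y(T, s) = 5 + sqrt(226 + 79) = 5 + sqrt(305))
sqrt(y(-8 - 13*A, E) + 447824) = sqrt((5 + sqrt(305)) + 447824) = sqrt(447829 + sqrt(305))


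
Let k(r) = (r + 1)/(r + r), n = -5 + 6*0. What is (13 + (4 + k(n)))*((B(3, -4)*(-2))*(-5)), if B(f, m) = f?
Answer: 522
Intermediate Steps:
n = -5 (n = -5 + 0 = -5)
k(r) = (1 + r)/(2*r) (k(r) = (1 + r)/((2*r)) = (1 + r)*(1/(2*r)) = (1 + r)/(2*r))
(13 + (4 + k(n)))*((B(3, -4)*(-2))*(-5)) = (13 + (4 + (½)*(1 - 5)/(-5)))*((3*(-2))*(-5)) = (13 + (4 + (½)*(-⅕)*(-4)))*(-6*(-5)) = (13 + (4 + ⅖))*30 = (13 + 22/5)*30 = (87/5)*30 = 522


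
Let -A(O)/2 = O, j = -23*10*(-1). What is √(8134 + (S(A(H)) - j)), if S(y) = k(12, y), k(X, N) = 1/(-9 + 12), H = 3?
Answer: √71139/3 ≈ 88.906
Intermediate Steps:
k(X, N) = ⅓ (k(X, N) = 1/3 = ⅓)
j = 230 (j = -230*(-1) = 230)
A(O) = -2*O
S(y) = ⅓
√(8134 + (S(A(H)) - j)) = √(8134 + (⅓ - 1*230)) = √(8134 + (⅓ - 230)) = √(8134 - 689/3) = √(23713/3) = √71139/3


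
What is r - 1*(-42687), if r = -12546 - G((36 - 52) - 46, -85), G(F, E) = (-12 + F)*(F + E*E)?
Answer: 560203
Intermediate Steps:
G(F, E) = (-12 + F)*(F + E²)
r = 517516 (r = -12546 - (((36 - 52) - 46)² - 12*((36 - 52) - 46) - 12*(-85)² + ((36 - 52) - 46)*(-85)²) = -12546 - ((-16 - 46)² - 12*(-16 - 46) - 12*7225 + (-16 - 46)*7225) = -12546 - ((-62)² - 12*(-62) - 86700 - 62*7225) = -12546 - (3844 + 744 - 86700 - 447950) = -12546 - 1*(-530062) = -12546 + 530062 = 517516)
r - 1*(-42687) = 517516 - 1*(-42687) = 517516 + 42687 = 560203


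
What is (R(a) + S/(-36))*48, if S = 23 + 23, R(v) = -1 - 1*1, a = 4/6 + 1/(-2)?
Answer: -472/3 ≈ -157.33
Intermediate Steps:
a = ⅙ (a = 4*(⅙) + 1*(-½) = ⅔ - ½ = ⅙ ≈ 0.16667)
R(v) = -2 (R(v) = -1 - 1 = -2)
S = 46
(R(a) + S/(-36))*48 = (-2 + 46/(-36))*48 = (-2 + 46*(-1/36))*48 = (-2 - 23/18)*48 = -59/18*48 = -472/3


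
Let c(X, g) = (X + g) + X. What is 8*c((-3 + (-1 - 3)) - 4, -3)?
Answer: -200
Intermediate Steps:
c(X, g) = g + 2*X
8*c((-3 + (-1 - 3)) - 4, -3) = 8*(-3 + 2*((-3 + (-1 - 3)) - 4)) = 8*(-3 + 2*((-3 - 4) - 4)) = 8*(-3 + 2*(-7 - 4)) = 8*(-3 + 2*(-11)) = 8*(-3 - 22) = 8*(-25) = -200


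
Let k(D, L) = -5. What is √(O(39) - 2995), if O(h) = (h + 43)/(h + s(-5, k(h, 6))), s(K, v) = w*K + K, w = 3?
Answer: I*√1079637/19 ≈ 54.687*I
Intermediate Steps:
s(K, v) = 4*K (s(K, v) = 3*K + K = 4*K)
O(h) = (43 + h)/(-20 + h) (O(h) = (h + 43)/(h + 4*(-5)) = (43 + h)/(h - 20) = (43 + h)/(-20 + h))
√(O(39) - 2995) = √((43 + 39)/(-20 + 39) - 2995) = √(82/19 - 2995) = √(-56823/19) = I*√1079637/19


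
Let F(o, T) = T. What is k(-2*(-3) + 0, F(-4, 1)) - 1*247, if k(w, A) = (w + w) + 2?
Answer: -233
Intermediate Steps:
k(w, A) = 2 + 2*w (k(w, A) = 2*w + 2 = 2 + 2*w)
k(-2*(-3) + 0, F(-4, 1)) - 1*247 = (2 + 2*(-2*(-3) + 0)) - 1*247 = (2 + 2*(6 + 0)) - 247 = (2 + 2*6) - 247 = (2 + 12) - 247 = 14 - 247 = -233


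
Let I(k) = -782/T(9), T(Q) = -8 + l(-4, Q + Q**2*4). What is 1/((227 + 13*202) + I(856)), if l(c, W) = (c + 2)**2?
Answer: 2/6097 ≈ 0.00032803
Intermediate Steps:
l(c, W) = (2 + c)**2
T(Q) = -4 (T(Q) = -8 + (2 - 4)**2 = -8 + (-2)**2 = -8 + 4 = -4)
I(k) = 391/2 (I(k) = -782/(-4) = -782*(-1/4) = 391/2)
1/((227 + 13*202) + I(856)) = 1/((227 + 13*202) + 391/2) = 1/((227 + 2626) + 391/2) = 1/(2853 + 391/2) = 1/(6097/2) = 2/6097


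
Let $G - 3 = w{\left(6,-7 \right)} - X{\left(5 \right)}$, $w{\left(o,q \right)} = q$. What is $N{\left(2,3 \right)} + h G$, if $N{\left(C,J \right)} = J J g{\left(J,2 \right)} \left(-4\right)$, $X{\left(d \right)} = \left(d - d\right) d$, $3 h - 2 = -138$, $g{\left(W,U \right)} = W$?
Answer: $\frac{220}{3} \approx 73.333$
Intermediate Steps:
$h = - \frac{136}{3}$ ($h = \frac{2}{3} + \frac{1}{3} \left(-138\right) = \frac{2}{3} - 46 = - \frac{136}{3} \approx -45.333$)
$X{\left(d \right)} = 0$ ($X{\left(d \right)} = 0 d = 0$)
$N{\left(C,J \right)} = - 4 J^{3}$ ($N{\left(C,J \right)} = J J J \left(-4\right) = J^{2} J \left(-4\right) = J^{3} \left(-4\right) = - 4 J^{3}$)
$G = -4$ ($G = 3 - 7 = -4$)
$N{\left(2,3 \right)} + h G = - 4 \cdot 3^{3} - - \frac{544}{3} = \left(-4\right) 27 + \frac{544}{3} = -108 + \frac{544}{3} = \frac{220}{3}$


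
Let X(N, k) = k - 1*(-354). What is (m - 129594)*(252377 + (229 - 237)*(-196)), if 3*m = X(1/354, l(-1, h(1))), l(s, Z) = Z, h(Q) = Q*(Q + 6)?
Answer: -98637570845/3 ≈ -3.2879e+10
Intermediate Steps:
h(Q) = Q*(6 + Q)
X(N, k) = 354 + k (X(N, k) = k + 354 = 354 + k)
m = 361/3 (m = (354 + 1*(6 + 1))/3 = (354 + 1*7)/3 = (354 + 7)/3 = (⅓)*361 = 361/3 ≈ 120.33)
(m - 129594)*(252377 + (229 - 237)*(-196)) = (361/3 - 129594)*(252377 + (229 - 237)*(-196)) = -388421*(252377 - 8*(-196))/3 = -388421*(252377 + 1568)/3 = -388421/3*253945 = -98637570845/3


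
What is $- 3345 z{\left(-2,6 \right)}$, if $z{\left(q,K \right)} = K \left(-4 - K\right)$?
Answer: $200700$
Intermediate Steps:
$- 3345 z{\left(-2,6 \right)} = - 3345 \left(\left(-1\right) 6 \left(4 + 6\right)\right) = - 3345 \left(\left(-1\right) 6 \cdot 10\right) = \left(-3345\right) \left(-60\right) = 200700$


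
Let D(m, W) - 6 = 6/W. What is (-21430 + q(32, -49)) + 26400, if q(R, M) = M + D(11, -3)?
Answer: 4925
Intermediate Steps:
D(m, W) = 6 + 6/W
q(R, M) = 4 + M (q(R, M) = M + (6 + 6/(-3)) = M + (6 + 6*(-⅓)) = M + (6 - 2) = M + 4 = 4 + M)
(-21430 + q(32, -49)) + 26400 = (-21430 + (4 - 49)) + 26400 = (-21430 - 45) + 26400 = -21475 + 26400 = 4925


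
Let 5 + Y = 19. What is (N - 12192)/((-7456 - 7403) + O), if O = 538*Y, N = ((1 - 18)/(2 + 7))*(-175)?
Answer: 106753/65943 ≈ 1.6189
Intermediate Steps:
Y = 14 (Y = -5 + 19 = 14)
N = 2975/9 (N = -17/9*(-175) = 2975/9 ≈ 330.56)
O = 7532 (O = 538*14 = 7532)
(N - 12192)/((-7456 - 7403) + O) = (2975/9 - 12192)/((-7456 - 7403) + 7532) = -106753/(9*(-14859 + 7532)) = -106753/9/(-7327) = -106753/9*(-1/7327) = 106753/65943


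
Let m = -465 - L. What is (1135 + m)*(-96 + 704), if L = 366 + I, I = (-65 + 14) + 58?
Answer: 180576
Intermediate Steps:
I = 7 (I = -51 + 58 = 7)
L = 373 (L = 366 + 7 = 373)
m = -838 (m = -465 - 1*373 = -465 - 373 = -838)
(1135 + m)*(-96 + 704) = (1135 - 838)*(-96 + 704) = 297*608 = 180576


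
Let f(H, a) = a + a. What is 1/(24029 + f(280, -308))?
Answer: 1/23413 ≈ 4.2711e-5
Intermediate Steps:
f(H, a) = 2*a
1/(24029 + f(280, -308)) = 1/(24029 + 2*(-308)) = 1/(24029 - 616) = 1/23413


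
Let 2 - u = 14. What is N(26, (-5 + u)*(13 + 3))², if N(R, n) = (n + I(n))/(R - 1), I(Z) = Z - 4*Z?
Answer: 295936/625 ≈ 473.50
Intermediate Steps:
I(Z) = -3*Z
u = -12 (u = 2 - 1*14 = 2 - 14 = -12)
N(R, n) = -2*n/(-1 + R) (N(R, n) = (n - 3*n)/(R - 1) = (-2*n)/(-1 + R) = -2*n/(-1 + R))
N(26, (-5 + u)*(13 + 3))² = (-2*(-5 - 12)*(13 + 3)/(-1 + 26))² = (-2*(-17*16)/25)² = (-2*(-272)*1/25)² = (544/25)² = 295936/625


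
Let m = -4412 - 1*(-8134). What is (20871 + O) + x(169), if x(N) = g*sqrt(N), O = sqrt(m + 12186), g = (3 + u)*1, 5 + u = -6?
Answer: 20767 + 2*sqrt(3977) ≈ 20893.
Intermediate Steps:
u = -11 (u = -5 - 6 = -11)
g = -8 (g = (3 - 11)*1 = -8*1 = -8)
m = 3722 (m = -4412 + 8134 = 3722)
O = 2*sqrt(3977) (O = sqrt(3722 + 12186) = sqrt(15908) = 2*sqrt(3977) ≈ 126.13)
x(N) = -8*sqrt(N)
(20871 + O) + x(169) = (20871 + 2*sqrt(3977)) - 8*sqrt(169) = (20871 + 2*sqrt(3977)) - 8*13 = (20871 + 2*sqrt(3977)) - 104 = 20767 + 2*sqrt(3977)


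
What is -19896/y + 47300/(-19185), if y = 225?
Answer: -2906276/31975 ≈ -90.892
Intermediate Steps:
-19896/y + 47300/(-19185) = -19896/225 + 47300/(-19185) = -19896*1/225 + 47300*(-1/19185) = -6632/75 - 9460/3837 = -2906276/31975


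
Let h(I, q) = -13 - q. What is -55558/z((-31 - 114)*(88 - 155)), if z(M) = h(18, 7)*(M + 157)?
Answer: 27779/98720 ≈ 0.28139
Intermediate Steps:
z(M) = -3140 - 20*M (z(M) = (-13 - 1*7)*(M + 157) = (-13 - 7)*(157 + M) = -20*(157 + M) = -3140 - 20*M)
-55558/z((-31 - 114)*(88 - 155)) = -55558/(-3140 - 20*(-31 - 114)*(88 - 155)) = -55558/(-3140 - (-2900)*(-67)) = -55558/(-3140 - 20*9715) = -55558/(-3140 - 194300) = -55558/(-197440) = -55558*(-1/197440) = 27779/98720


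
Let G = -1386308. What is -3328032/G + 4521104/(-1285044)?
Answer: -124435943164/111341673597 ≈ -1.1176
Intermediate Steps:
-3328032/G + 4521104/(-1285044) = -3328032/(-1386308) + 4521104/(-1285044) = -3328032*(-1/1386308) + 4521104*(-1/1285044) = 832008/346577 - 1130276/321261 = -124435943164/111341673597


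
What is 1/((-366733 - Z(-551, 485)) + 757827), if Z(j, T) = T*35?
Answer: 1/374119 ≈ 2.6729e-6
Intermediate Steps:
Z(j, T) = 35*T
1/((-366733 - Z(-551, 485)) + 757827) = 1/((-366733 - 35*485) + 757827) = 1/((-366733 - 1*16975) + 757827) = 1/((-366733 - 16975) + 757827) = 1/(-383708 + 757827) = 1/374119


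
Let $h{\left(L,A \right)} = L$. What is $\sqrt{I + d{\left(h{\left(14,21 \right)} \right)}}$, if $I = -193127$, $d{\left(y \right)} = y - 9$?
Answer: $3 i \sqrt{21458} \approx 439.46 i$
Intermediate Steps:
$d{\left(y \right)} = -9 + y$
$\sqrt{I + d{\left(h{\left(14,21 \right)} \right)}} = \sqrt{-193127 + \left(-9 + 14\right)} = \sqrt{-193127 + 5} = \sqrt{-193122} = 3 i \sqrt{21458}$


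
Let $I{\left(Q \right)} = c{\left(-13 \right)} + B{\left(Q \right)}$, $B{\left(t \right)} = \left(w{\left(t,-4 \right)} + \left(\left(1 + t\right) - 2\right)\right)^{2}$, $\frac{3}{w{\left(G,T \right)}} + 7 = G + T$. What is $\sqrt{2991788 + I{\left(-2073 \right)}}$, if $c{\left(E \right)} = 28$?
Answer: $\frac{\sqrt{31675201513657}}{2084} \approx 2700.6$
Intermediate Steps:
$w{\left(G,T \right)} = \frac{3}{-7 + G + T}$ ($w{\left(G,T \right)} = \frac{3}{-7 + \left(G + T\right)} = \frac{3}{-7 + G + T}$)
$B{\left(t \right)} = \left(-1 + t + \frac{3}{-11 + t}\right)^{2}$ ($B{\left(t \right)} = \left(\frac{3}{-7 + t - 4} + \left(\left(1 + t\right) - 2\right)\right)^{2} = \left(\frac{3}{-11 + t} + \left(-1 + t\right)\right)^{2} = \left(-1 + t + \frac{3}{-11 + t}\right)^{2}$)
$I{\left(Q \right)} = 28 + \frac{\left(3 + \left(1 - Q\right) \left(11 - Q\right)\right)^{2}}{\left(11 - Q\right)^{2}}$
$\sqrt{2991788 + I{\left(-2073 \right)}} = \sqrt{2991788 + \left(28 + \frac{\left(14 + \left(-2073\right)^{2} - -24876\right)^{2}}{\left(-11 - 2073\right)^{2}}\right)} = \sqrt{2991788 + \left(28 + \frac{\left(14 + 4297329 + 24876\right)^{2}}{4343056}\right)} = \sqrt{2991788 + \left(28 + \frac{4322219^{2}}{4343056}\right)} = \sqrt{2991788 + \left(28 + \frac{1}{4343056} \cdot 18681577083961\right)} = \sqrt{2991788 + \left(28 + \frac{18681577083961}{4343056}\right)} = \sqrt{2991788 + \frac{18681698689529}{4343056}} = \sqrt{\frac{31675201513657}{4343056}} = \frac{\sqrt{31675201513657}}{2084}$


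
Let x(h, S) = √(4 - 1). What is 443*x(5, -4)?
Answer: 443*√3 ≈ 767.30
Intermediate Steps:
x(h, S) = √3
443*x(5, -4) = 443*√3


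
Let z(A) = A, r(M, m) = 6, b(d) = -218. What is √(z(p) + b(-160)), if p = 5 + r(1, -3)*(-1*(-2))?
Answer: I*√201 ≈ 14.177*I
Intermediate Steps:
p = 17 (p = 5 + 6*(-1*(-2)) = 5 + 6*2 = 5 + 12 = 17)
√(z(p) + b(-160)) = √(17 - 218) = √(-201) = I*√201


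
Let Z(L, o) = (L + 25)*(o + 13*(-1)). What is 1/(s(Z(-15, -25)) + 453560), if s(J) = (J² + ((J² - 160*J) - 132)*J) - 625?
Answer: -1/77328505 ≈ -1.2932e-8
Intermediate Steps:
Z(L, o) = (-13 + o)*(25 + L) (Z(L, o) = (25 + L)*(o - 13) = (25 + L)*(-13 + o) = (-13 + o)*(25 + L))
s(J) = -625 + J² + J*(-132 + J² - 160*J) (s(J) = (J² + (-132 + J² - 160*J)*J) - 625 = (J² + J*(-132 + J² - 160*J)) - 625 = -625 + J² + J*(-132 + J² - 160*J))
1/(s(Z(-15, -25)) + 453560) = 1/((-625 + (-325 - 13*(-15) + 25*(-25) - 15*(-25))³ - 159*(-325 - 13*(-15) + 25*(-25) - 15*(-25))² - 132*(-325 - 13*(-15) + 25*(-25) - 15*(-25))) + 453560) = 1/((-625 + (-325 + 195 - 625 + 375)³ - 159*(-325 + 195 - 625 + 375)² - 132*(-325 + 195 - 625 + 375)) + 453560) = 1/((-625 + (-380)³ - 159*(-380)² - 132*(-380)) + 453560) = 1/((-625 - 54872000 - 159*144400 + 50160) + 453560) = 1/((-625 - 54872000 - 22959600 + 50160) + 453560) = 1/(-77782065 + 453560) = 1/(-77328505) = -1/77328505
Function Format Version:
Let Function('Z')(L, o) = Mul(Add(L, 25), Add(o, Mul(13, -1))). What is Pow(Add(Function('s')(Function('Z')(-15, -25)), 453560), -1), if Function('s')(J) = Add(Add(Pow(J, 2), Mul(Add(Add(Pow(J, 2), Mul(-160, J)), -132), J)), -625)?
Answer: Rational(-1, 77328505) ≈ -1.2932e-8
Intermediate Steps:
Function('Z')(L, o) = Mul(Add(-13, o), Add(25, L)) (Function('Z')(L, o) = Mul(Add(25, L), Add(o, -13)) = Mul(Add(25, L), Add(-13, o)) = Mul(Add(-13, o), Add(25, L)))
Function('s')(J) = Add(-625, Pow(J, 2), Mul(J, Add(-132, Pow(J, 2), Mul(-160, J)))) (Function('s')(J) = Add(Add(Pow(J, 2), Mul(Add(-132, Pow(J, 2), Mul(-160, J)), J)), -625) = Add(Add(Pow(J, 2), Mul(J, Add(-132, Pow(J, 2), Mul(-160, J)))), -625) = Add(-625, Pow(J, 2), Mul(J, Add(-132, Pow(J, 2), Mul(-160, J)))))
Pow(Add(Function('s')(Function('Z')(-15, -25)), 453560), -1) = Pow(Add(Add(-625, Pow(Add(-325, Mul(-13, -15), Mul(25, -25), Mul(-15, -25)), 3), Mul(-159, Pow(Add(-325, Mul(-13, -15), Mul(25, -25), Mul(-15, -25)), 2)), Mul(-132, Add(-325, Mul(-13, -15), Mul(25, -25), Mul(-15, -25)))), 453560), -1) = Pow(Add(Add(-625, Pow(Add(-325, 195, -625, 375), 3), Mul(-159, Pow(Add(-325, 195, -625, 375), 2)), Mul(-132, Add(-325, 195, -625, 375))), 453560), -1) = Pow(Add(Add(-625, Pow(-380, 3), Mul(-159, Pow(-380, 2)), Mul(-132, -380)), 453560), -1) = Pow(Add(Add(-625, -54872000, Mul(-159, 144400), 50160), 453560), -1) = Pow(Add(Add(-625, -54872000, -22959600, 50160), 453560), -1) = Pow(Add(-77782065, 453560), -1) = Pow(-77328505, -1) = Rational(-1, 77328505)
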